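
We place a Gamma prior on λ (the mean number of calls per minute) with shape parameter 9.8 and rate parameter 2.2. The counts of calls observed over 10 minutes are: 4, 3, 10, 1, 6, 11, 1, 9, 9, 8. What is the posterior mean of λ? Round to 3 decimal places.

The Poisson likelihood adds the total count to the shape and the number of exposure periods to the rate. Here ∑xᵢ = 62 and n = 10, so shape 9.8→71.8 and rate 2.2→12.2.
E[λ | data] = 71.8/12.2 = 5.885.

Posterior mean ≈ 5.885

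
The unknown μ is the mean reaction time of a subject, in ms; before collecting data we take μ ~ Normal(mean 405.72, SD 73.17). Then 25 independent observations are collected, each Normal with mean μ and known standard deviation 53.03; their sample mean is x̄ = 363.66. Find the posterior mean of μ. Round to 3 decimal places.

Posterior mean ≈ 364.526

With known σ, the Normal prior is conjugate. Weight on the data is w = (n/σ²)/(n/σ² + 1/τ₀²) = 0.00888990/(0.00888990+0.00018678) = 0.97942.
Posterior mean = w·x̄ + (1−w)·μ₀ = 0.97942·363.66 + 0.020578·405.72 = 364.526.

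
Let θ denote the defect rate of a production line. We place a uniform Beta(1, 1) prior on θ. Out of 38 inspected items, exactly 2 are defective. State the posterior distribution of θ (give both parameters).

The binomial likelihood is conjugate to the Beta prior: with 2 successes and 36 failures, the posterior is Beta(1+2, 1+36) = Beta(3, 37).

Posterior: Beta(3, 37)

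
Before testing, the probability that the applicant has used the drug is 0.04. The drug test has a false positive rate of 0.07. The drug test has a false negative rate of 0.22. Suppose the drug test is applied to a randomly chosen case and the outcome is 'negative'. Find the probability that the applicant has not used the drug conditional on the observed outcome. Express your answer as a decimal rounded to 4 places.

Let H be the event that the applicant has used the drug. P(H) = 0.04, so P(¬H) = 0.96. With E the 'negative' result, P(E|H) = 0.22 and P(E|¬H) = 0.93.
P(E) = 0.22·0.04 + 0.93·0.96 = 0.0088000 + 0.89280 = 0.90160.
By Bayes' theorem, P(H|E) = 0.0088000 / 0.90160 = 0.0098. Hence P(¬H|E) = 1 − 0.0098 = 0.9902.

P(¬H | E) ≈ 0.9902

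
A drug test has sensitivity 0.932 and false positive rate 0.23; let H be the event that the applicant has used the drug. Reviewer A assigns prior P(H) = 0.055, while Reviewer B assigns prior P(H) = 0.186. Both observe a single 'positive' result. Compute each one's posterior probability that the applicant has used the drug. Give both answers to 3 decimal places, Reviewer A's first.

Reviewer A: 0.191; Reviewer B: 0.481

P('+'|H) = 0.932, P('+'|¬H) = 0.23.
Reviewer A: numerator 0.932·0.055 = 0.051260; evidence = 0.051260+0.23·0.945 = 0.26861; posterior = 0.191.
Reviewer B: numerator 0.932·0.186 = 0.17335; evidence = 0.17335+0.23·0.814 = 0.36057; posterior = 0.481.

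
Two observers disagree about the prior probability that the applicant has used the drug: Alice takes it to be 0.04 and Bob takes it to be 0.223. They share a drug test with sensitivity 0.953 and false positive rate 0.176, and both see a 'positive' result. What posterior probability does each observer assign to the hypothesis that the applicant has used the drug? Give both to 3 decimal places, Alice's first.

The likelihood ratio for a 'positive' result is 0.953/0.176 = 5.4148.
Alice: prior odds 0.04/0.96 = 0.041667; posterior odds 0.22562; posterior probability 0.184.
Bob: prior odds 0.223/0.777 = 0.28700; posterior odds 1.5540; posterior probability 0.608.

Alice: 0.184; Bob: 0.608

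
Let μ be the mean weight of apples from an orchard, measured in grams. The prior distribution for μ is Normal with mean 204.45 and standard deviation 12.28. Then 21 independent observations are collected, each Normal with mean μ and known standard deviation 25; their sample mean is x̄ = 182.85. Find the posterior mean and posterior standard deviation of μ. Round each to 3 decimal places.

With known σ, the Normal prior is conjugate. Weight on the data is w = (n/σ²)/(n/σ² + 1/τ₀²) = 0.0336000/(0.0336000+0.00663137) = 0.83517.
Posterior mean = w·x̄ + (1−w)·μ₀ = 0.83517·182.85 + 0.16483·204.45 = 186.410. Posterior variance = 1/(0.0336000+0.00663137) = 24.8562, so SD = 4.986.

Posterior mean ≈ 186.410; posterior SD ≈ 4.986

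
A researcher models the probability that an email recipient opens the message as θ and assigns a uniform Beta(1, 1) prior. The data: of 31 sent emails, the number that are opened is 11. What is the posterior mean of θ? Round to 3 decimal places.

Observing 11 successes and 20 failures updates Beta(1, 1) by adding the success and failure counts to the two shape parameters: α = 1+11 = 12, β = 1+20 = 21.
E[θ | data] = 12/(12+21) = 0.364.

Posterior mean ≈ 0.364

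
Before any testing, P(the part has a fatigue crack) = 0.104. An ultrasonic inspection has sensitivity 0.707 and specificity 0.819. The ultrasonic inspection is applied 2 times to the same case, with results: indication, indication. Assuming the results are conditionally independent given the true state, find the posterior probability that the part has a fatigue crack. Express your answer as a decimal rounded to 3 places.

Posterior P(H) ≈ 0.639

Let H be the event that the part has a fatigue crack; start with P(H) = 0.104. P('indication'|H) = 0.707, P('indication'|¬H) = 0.181.
Update on result 1 ('indication'): P(H) ← 0.707·0.1040 / (0.707·0.1040 + 0.181·0.8960) = 0.073528/0.23570 = 0.3120.
Update on result 2 ('indication'): P(H) ← 0.707·0.3120 / (0.707·0.3120 + 0.181·0.6880) = 0.22055/0.34509 = 0.6391.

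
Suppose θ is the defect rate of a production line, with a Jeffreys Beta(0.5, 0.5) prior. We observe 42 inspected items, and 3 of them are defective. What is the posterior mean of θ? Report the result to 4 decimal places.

The binomial likelihood is conjugate to the Beta prior: with 3 successes and 39 failures, the posterior is Beta(0.5+3, 0.5+39) = Beta(3.5, 39.5).
E[θ | data] = 3.5/(3.5+39.5) = 0.0814.

Posterior mean ≈ 0.0814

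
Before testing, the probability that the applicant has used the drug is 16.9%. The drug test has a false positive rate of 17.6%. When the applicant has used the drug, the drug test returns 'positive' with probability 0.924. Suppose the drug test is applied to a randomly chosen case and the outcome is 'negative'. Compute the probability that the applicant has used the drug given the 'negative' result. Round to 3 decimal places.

Let H be the event that the applicant has used the drug. P(H) = 0.169, so P(¬H) = 0.831. With E the 'negative' result, P(E|H) = 0.076 and P(E|¬H) = 0.824.
P(E) = 0.076·0.169 + 0.824·0.831 = 0.012844 + 0.68474 = 0.69759.
By Bayes' theorem, P(H|E) = 0.012844 / 0.69759 = 0.018.

P(H | E) ≈ 0.018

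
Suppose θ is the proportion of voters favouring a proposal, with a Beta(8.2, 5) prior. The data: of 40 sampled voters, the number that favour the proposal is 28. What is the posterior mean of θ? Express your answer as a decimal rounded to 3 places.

Posterior mean ≈ 0.680

The binomial likelihood is conjugate to the Beta prior: with 28 successes and 12 failures, the posterior is Beta(8.2+28, 5+12) = Beta(36.2, 17).
Posterior mean = α/(α+β) = 36.2/53.2 = 0.680.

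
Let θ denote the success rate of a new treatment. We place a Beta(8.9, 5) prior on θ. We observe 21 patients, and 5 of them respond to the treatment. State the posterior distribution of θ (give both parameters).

The binomial likelihood is conjugate to the Beta prior: with 5 successes and 16 failures, the posterior is Beta(8.9+5, 5+16) = Beta(13.9, 21).

Posterior: Beta(13.9, 21)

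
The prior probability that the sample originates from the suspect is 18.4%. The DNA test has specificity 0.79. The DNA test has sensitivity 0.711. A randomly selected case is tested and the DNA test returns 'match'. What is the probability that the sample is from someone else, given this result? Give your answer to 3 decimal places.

Let H be the event that the sample originates from the suspect. P(H) = 0.184, so P(¬H) = 0.816. With E the 'match' result, P(E|H) = 0.711 and P(E|¬H) = 0.21.
P(E) = 0.711·0.184 + 0.21·0.816 = 0.13082 + 0.17136 = 0.30218.
By Bayes' theorem, P(H|E) = 0.13082 / 0.30218 = 0.433. Hence P(¬H|E) = 1 − 0.433 = 0.567.

P(¬H | E) ≈ 0.567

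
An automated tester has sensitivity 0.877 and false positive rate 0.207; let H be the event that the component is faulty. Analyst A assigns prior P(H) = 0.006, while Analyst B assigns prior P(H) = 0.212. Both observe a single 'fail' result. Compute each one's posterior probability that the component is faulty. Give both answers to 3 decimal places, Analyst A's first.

P('+'|H) = 0.877, P('+'|¬H) = 0.207.
Analyst A: numerator 0.877·0.006 = 0.0052620; evidence = 0.0052620+0.207·0.994 = 0.21102; posterior = 0.025.
Analyst B: numerator 0.877·0.212 = 0.18592; evidence = 0.18592+0.207·0.788 = 0.34904; posterior = 0.533.

Analyst A: 0.025; Analyst B: 0.533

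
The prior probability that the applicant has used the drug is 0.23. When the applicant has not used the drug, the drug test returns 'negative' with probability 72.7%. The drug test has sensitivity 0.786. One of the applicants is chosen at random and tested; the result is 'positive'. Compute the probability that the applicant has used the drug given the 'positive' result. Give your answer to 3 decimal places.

P(H | E) ≈ 0.462

Let H be the event that the applicant has used the drug. P(H) = 0.23, so P(¬H) = 0.77. With E the 'positive' result, P(E|H) = 0.786 and P(E|¬H) = 0.273.
P(E) = 0.786·0.23 + 0.273·0.77 = 0.18078 + 0.21021 = 0.39099.
By Bayes' theorem, P(H|E) = 0.18078 / 0.39099 = 0.462.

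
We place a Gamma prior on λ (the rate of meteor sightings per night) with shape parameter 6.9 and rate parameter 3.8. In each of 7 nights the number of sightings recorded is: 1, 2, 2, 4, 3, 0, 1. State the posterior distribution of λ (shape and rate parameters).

Posterior: Gamma(shape=19.9, rate=10.8)

Total count ∑xᵢ = 13 over n = 7 nights.
Gamma is conjugate to the Poisson likelihood: posterior is Gamma(shape = 6.9+13 = 19.9, rate = 3.8+7 = 10.8).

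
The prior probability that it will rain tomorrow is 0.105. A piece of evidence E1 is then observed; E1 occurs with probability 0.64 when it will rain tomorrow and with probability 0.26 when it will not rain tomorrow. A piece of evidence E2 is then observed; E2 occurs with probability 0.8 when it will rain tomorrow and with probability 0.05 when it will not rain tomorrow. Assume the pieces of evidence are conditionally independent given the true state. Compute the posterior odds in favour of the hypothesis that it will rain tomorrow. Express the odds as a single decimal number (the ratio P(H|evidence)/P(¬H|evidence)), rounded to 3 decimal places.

Prior odds = 0.105/(1−0.105) = 0.11732. In log-odds, ln(0.11732) = -2.1429.
Add log likelihood ratios: ln(2.4615) + ln(16.000) = 3.6734.
Posterior log-odds = 1.5305, so posterior odds = exp(1.5305) = 4.6205.

Posterior odds ≈ 4.621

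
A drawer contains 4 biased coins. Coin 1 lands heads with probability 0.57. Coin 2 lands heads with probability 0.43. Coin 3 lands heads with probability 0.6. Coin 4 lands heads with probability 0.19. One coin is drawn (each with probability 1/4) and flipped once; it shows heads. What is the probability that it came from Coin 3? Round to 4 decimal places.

Tabulate prior·likelihood by source: [1] prior 0.25, lik 0.57, product 0.1425; [2] prior 0.25, lik 0.43, product 0.1075; [3] prior 0.25, lik 0.6, product 0.1500; [4] prior 0.25, lik 0.19, product 0.04750.
Normalizing constant = 0.44750; the posterior for Coin 3 is its product over the sum, 0.1500/0.44750 = 0.3352.

Posterior probability ≈ 0.3352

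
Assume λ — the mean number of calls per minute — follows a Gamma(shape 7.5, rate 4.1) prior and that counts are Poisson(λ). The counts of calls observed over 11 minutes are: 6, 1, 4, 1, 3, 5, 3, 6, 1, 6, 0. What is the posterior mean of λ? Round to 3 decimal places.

Posterior mean ≈ 2.881

The Poisson likelihood adds the total count to the shape and the number of exposure periods to the rate. Here ∑xᵢ = 36 and n = 11, so shape 7.5→43.5 and rate 4.1→15.1.
E[λ | data] = 43.5/15.1 = 2.881.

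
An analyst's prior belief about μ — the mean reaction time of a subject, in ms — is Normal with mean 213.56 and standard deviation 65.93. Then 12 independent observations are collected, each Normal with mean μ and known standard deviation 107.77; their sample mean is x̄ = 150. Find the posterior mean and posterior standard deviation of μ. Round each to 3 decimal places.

With known σ, the Normal prior is conjugate. Weight on the data is w = (n/σ²)/(n/σ² + 1/τ₀²) = 0.00103320/(0.00103320+0.00023006) = 0.81789.
Posterior mean = w·x̄ + (1−w)·μ₀ = 0.81789·150 + 0.18211·213.56 = 161.575. Posterior variance = 1/(0.00103320+0.00023006) = 791.603, so SD = 28.135.

Posterior mean ≈ 161.575; posterior SD ≈ 28.135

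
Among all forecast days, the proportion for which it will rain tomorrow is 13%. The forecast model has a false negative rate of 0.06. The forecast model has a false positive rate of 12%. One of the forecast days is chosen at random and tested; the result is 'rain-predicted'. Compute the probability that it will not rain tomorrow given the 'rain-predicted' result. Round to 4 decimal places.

P(¬H | E) ≈ 0.4607

Let H be the event that it will rain tomorrow. P(H) = 0.13, so P(¬H) = 0.87. With E the 'rain-predicted' result, P(E|H) = 0.94 and P(E|¬H) = 0.12.
P(E) = 0.94·0.13 + 0.12·0.87 = 0.12220 + 0.10440 = 0.22660.
By Bayes' theorem, P(H|E) = 0.12220 / 0.22660 = 0.5393. Hence P(¬H|E) = 1 − 0.5393 = 0.4607.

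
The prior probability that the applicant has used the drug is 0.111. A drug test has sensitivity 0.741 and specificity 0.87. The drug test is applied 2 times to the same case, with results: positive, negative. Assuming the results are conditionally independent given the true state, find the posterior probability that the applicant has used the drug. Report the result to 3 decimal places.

Posterior P(H) ≈ 0.175

With H the event that the applicant has used the drug, the joint likelihood of the observed sequence is P(data|H) = 0.741·0.259 = 0.19192 and P(data|¬H) = 0.13·0.87 = 0.11310.
Bayes: P(H|data) = 0.111·0.19192 / (0.111·0.19192 + 0.889·0.11310) = 0.021303/0.12185 = 0.1748.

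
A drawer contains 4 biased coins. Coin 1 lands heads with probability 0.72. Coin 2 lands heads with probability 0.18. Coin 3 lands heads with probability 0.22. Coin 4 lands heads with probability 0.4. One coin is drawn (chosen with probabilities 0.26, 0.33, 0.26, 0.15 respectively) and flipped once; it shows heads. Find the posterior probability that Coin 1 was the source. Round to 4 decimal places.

Tabulate prior·likelihood by source: [1] prior 0.26, lik 0.72, product 0.1872; [2] prior 0.33, lik 0.18, product 0.05940; [3] prior 0.26, lik 0.22, product 0.05720; [4] prior 0.15, lik 0.4, product 0.06000.
Normalizing constant = 0.36380; the posterior for Coin 1 is its product over the sum, 0.1872/0.36380 = 0.5146.

Posterior probability ≈ 0.5146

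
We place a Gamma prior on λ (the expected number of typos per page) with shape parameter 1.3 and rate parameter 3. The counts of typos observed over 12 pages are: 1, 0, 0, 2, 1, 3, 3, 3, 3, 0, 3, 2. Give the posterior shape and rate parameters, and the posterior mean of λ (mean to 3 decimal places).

Total count ∑xᵢ = 21 over n = 12 pages.
Gamma is conjugate to the Poisson likelihood: posterior is Gamma(shape = 1.3+21 = 22.3, rate = 3+12 = 15).
E[λ | data] = 22.3/15 = 1.487.

Posterior: Gamma(shape=22.3, rate=15); mean ≈ 1.487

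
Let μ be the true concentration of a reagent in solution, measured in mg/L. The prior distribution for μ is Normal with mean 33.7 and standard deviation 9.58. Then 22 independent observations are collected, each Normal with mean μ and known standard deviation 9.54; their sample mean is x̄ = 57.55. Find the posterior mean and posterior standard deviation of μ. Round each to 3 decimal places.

Posterior mean ≈ 56.521; posterior SD ≈ 1.990

With known σ, the Normal prior is conjugate. Weight on the data is w = (n/σ²)/(n/σ² + 1/τ₀²) = 0.241727/(0.241727+0.0108960) = 0.95687.
Posterior mean = w·x̄ + (1−w)·μ₀ = 0.95687·57.55 + 0.043132·33.7 = 56.521. Posterior variance = 1/(0.241727+0.0108960) = 3.95846, so SD = 1.990.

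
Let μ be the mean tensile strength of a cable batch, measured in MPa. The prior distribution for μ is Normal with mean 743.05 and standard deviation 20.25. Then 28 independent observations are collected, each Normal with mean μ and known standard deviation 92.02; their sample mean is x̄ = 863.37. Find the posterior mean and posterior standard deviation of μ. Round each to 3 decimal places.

Posterior mean ≈ 812.299; posterior SD ≈ 13.193

With known σ, the Normal prior is conjugate. Weight on the data is w = (n/σ²)/(n/σ² + 1/τ₀²) = 0.00330669/(0.00330669+0.00243865) = 0.57554.
Posterior mean = w·x̄ + (1−w)·μ₀ = 0.57554·863.37 + 0.42446·743.05 = 812.299. Posterior variance = 1/(0.00330669+0.00243865) = 174.054, so SD = 13.193.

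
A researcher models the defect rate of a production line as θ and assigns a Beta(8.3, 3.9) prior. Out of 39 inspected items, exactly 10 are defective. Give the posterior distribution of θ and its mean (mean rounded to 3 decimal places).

Posterior: Beta(18.3, 32.9); mean ≈ 0.357

Observing 10 successes and 29 failures updates Beta(8.3, 3.9) by adding the success and failure counts to the two shape parameters: α = 8.3+10 = 18.3, β = 3.9+29 = 32.9.
E[θ | data] = 18.3/(18.3+32.9) = 0.357.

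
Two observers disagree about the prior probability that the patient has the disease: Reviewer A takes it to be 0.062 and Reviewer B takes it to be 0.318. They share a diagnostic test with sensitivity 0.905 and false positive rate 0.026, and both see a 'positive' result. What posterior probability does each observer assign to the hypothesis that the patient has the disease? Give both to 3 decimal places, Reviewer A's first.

P('+'|H) = 0.905, P('+'|¬H) = 0.026.
Reviewer A: numerator 0.905·0.062 = 0.056110; evidence = 0.056110+0.026·0.938 = 0.080498; posterior = 0.697.
Reviewer B: numerator 0.905·0.318 = 0.28779; evidence = 0.28779+0.026·0.682 = 0.30552; posterior = 0.942.

Reviewer A: 0.697; Reviewer B: 0.942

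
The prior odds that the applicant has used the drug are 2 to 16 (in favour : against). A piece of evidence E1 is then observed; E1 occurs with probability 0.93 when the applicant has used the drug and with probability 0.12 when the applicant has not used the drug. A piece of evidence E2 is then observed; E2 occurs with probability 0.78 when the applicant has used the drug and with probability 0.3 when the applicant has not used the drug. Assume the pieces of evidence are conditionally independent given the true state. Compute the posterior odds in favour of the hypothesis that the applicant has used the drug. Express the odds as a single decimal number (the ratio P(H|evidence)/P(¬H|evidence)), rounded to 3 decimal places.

Posterior odds ≈ 2.519

Prior odds = 2/16 = 0.12500.
Likelihood ratio for E1 = 0.93/0.12 = 7.7500.
Likelihood ratio for E2 = 0.78/0.3 = 2.6000.
Posterior odds = prior odds × LR₁ × LR₂ = 2.5188.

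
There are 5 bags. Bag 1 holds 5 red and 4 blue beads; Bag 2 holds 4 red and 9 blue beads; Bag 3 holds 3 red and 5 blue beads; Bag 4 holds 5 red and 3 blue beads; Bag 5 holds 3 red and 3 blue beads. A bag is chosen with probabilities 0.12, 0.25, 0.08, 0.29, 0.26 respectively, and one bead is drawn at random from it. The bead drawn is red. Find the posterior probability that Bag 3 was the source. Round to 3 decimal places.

Posterior probability ≈ 0.062

P(red|Bag 1) = 0.5556; P(red|Bag 2) = 0.3077; P(red|Bag 3) = 0.375; P(red|Bag 4) = 0.625; P(red|Bag 5) = 0.5.
Prior × likelihood for each source: 0.12·0.5556=0.06667, 0.25·0.3077=0.07692, 0.08·0.375=0.03000, 0.29·0.625=0.1812, 0.26·0.5=0.1300. Summing gives P(red) = 0.48484.
P(Bag 3 | red) = 0.03000 / 0.48484 = 0.062.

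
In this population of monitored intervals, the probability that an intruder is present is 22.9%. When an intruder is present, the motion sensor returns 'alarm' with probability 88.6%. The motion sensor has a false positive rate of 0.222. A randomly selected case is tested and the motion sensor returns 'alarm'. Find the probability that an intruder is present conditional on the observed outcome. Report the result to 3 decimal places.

Write H for 'an intruder is present'. Prior odds H:¬H = 0.229/0.771 = 0.29702. For the 'alarm' outcome, the likelihood ratio is 0.886/0.222 = 3.9910.
Posterior odds = 0.29702 × 3.9910 = 1.1854, so P(H|E) = 1.1854/(1+1.1854) = 0.542.

P(H | E) ≈ 0.542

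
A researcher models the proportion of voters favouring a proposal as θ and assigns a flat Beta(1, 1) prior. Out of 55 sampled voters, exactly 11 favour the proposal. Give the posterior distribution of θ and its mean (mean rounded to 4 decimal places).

The binomial likelihood is conjugate to the Beta prior: with 11 successes and 44 failures, the posterior is Beta(1+11, 1+44) = Beta(12, 45).
E[θ | data] = 12/(12+45) = 0.2105.

Posterior: Beta(12, 45); mean ≈ 0.2105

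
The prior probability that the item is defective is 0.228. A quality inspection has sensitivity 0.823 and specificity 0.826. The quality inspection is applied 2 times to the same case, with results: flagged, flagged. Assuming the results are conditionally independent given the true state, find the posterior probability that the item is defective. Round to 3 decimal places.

Posterior P(H) ≈ 0.869

With H the event that the item is defective, the joint likelihood of the observed sequence is P(data|H) = 0.823·0.823 = 0.67733 and P(data|¬H) = 0.174·0.174 = 0.030276.
Bayes: P(H|data) = 0.228·0.67733 / (0.228·0.67733 + 0.772·0.030276) = 0.15443/0.17780 = 0.8685.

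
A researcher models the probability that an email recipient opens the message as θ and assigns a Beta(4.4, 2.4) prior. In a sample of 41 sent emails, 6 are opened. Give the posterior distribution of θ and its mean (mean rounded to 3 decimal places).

Observing 6 successes and 35 failures updates Beta(4.4, 2.4) by adding the success and failure counts to the two shape parameters: α = 4.4+6 = 10.4, β = 2.4+35 = 37.4.
Posterior mean = α/(α+β) = 10.4/47.8 = 0.218.

Posterior: Beta(10.4, 37.4); mean ≈ 0.218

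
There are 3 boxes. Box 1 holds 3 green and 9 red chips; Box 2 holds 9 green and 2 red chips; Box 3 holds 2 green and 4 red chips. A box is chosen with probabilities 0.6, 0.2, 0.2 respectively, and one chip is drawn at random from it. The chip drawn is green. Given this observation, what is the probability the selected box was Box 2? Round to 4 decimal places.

Tabulate prior·likelihood by source: [1] prior 0.6, lik 0.25, product 0.1500; [2] prior 0.2, lik 0.8182, product 0.1636; [3] prior 0.2, lik 0.3333, product 0.06667.
Normalizing constant = 0.38030; the posterior for Box 2 is its product over the sum, 0.1636/0.38030 = 0.4303.

Posterior probability ≈ 0.4303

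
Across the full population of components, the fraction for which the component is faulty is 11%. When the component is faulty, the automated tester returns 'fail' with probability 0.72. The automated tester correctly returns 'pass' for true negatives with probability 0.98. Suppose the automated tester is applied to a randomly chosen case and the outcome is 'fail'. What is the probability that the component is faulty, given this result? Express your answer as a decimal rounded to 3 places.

Write H for 'the component is faulty'. Prior odds H:¬H = 0.11/0.89 = 0.12360. For the 'fail' outcome, the likelihood ratio is 0.72/0.02 = 36.000.
Posterior odds = 0.12360 × 36.000 = 4.4494, so P(H|E) = 4.4494/(1+4.4494) = 0.816.

P(H | E) ≈ 0.816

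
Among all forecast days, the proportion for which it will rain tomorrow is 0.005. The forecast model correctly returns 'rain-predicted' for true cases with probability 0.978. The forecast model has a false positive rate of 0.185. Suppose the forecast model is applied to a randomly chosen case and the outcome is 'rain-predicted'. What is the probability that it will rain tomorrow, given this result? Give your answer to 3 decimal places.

Write H for 'it will rain tomorrow'. Prior odds H:¬H = 0.005/0.995 = 0.0050251. For the 'rain-predicted' outcome, the likelihood ratio is 0.978/0.185 = 5.2865.
Posterior odds = 0.0050251 × 5.2865 = 0.026565, so P(H|E) = 0.026565/(1+0.026565) = 0.026.

P(H | E) ≈ 0.026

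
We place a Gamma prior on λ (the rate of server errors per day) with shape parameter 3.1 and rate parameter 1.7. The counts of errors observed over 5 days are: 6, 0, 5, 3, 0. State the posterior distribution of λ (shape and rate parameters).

Posterior: Gamma(shape=17.1, rate=6.7)

Total count ∑xᵢ = 14 over n = 5 days.
Gamma is conjugate to the Poisson likelihood: posterior is Gamma(shape = 3.1+14 = 17.1, rate = 1.7+5 = 6.7).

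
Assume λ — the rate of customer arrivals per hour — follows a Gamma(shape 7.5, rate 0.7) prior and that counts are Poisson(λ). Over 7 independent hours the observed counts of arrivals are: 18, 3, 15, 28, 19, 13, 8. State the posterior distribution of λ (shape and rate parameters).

Posterior: Gamma(shape=111.5, rate=7.7)

The Poisson likelihood adds the total count to the shape and the number of exposure periods to the rate. Here ∑xᵢ = 104 and n = 7, so shape 7.5→111.5 and rate 0.7→7.7.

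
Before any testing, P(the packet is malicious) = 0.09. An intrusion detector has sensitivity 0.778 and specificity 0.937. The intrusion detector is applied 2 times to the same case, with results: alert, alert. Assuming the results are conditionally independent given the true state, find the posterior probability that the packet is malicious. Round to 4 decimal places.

Posterior P(H) ≈ 0.9378

With H the event that the packet is malicious, the joint likelihood of the observed sequence is P(data|H) = 0.778·0.778 = 0.60528 and P(data|¬H) = 0.063·0.063 = 0.0039690.
Bayes: P(H|data) = 0.09·0.60528 / (0.09·0.60528 + 0.91·0.0039690) = 0.054476/0.058087 = 0.9378.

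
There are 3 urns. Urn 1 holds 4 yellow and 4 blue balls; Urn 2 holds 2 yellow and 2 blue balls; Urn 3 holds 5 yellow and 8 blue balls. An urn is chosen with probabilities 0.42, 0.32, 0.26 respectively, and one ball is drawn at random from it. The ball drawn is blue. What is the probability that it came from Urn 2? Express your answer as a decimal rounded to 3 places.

Posterior probability ≈ 0.302

P(blue|Urn 1) = 0.5; P(blue|Urn 2) = 0.5; P(blue|Urn 3) = 0.6154.
Prior × likelihood for each source: 0.42·0.5=0.2100, 0.32·0.5=0.1600, 0.26·0.6154=0.1600. Summing gives P(blue) = 0.53000.
P(Urn 2 | blue) = 0.1600 / 0.53000 = 0.302.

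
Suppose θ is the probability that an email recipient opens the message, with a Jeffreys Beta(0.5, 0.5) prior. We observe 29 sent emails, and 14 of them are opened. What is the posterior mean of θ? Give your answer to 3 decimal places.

Posterior mean ≈ 0.483

The binomial likelihood is conjugate to the Beta prior: with 14 successes and 15 failures, the posterior is Beta(0.5+14, 0.5+15) = Beta(14.5, 15.5).
Posterior mean = α/(α+β) = 14.5/30 = 0.483.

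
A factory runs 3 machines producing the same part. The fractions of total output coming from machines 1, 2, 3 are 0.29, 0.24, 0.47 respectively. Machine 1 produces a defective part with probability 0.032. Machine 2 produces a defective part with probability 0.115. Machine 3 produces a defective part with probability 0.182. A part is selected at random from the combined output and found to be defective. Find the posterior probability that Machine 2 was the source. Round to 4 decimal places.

Posterior probability ≈ 0.2255

Tabulate prior·likelihood by source: [1] prior 0.29, lik 0.032, product 0.009280; [2] prior 0.24, lik 0.115, product 0.02760; [3] prior 0.47, lik 0.182, product 0.08554.
Normalizing constant = 0.12242; the posterior for Machine 2 is its product over the sum, 0.02760/0.12242 = 0.2255.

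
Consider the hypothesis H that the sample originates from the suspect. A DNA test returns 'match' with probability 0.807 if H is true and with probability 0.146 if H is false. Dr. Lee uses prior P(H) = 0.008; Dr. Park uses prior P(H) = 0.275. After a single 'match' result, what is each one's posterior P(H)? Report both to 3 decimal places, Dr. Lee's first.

The likelihood ratio for a 'match' result is 0.807/0.146 = 5.5274.
Dr. Lee: prior odds 0.008/0.992 = 0.0080645; posterior odds 0.044576; posterior probability 0.043.
Dr. Park: prior odds 0.275/0.725 = 0.37931; posterior odds 2.0966; posterior probability 0.677.

Dr. Lee: 0.043; Dr. Park: 0.677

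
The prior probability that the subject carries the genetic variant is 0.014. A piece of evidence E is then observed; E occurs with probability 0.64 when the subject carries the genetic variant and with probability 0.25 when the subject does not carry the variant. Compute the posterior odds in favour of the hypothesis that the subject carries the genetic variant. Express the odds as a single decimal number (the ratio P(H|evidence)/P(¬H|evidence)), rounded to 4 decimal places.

Posterior odds ≈ 0.0363

Prior odds = 0.014/(1−0.014) = 0.014199.
Likelihood ratio for E = 0.64/0.25 = 2.5600.
Posterior odds = prior odds × LR = 0.036349.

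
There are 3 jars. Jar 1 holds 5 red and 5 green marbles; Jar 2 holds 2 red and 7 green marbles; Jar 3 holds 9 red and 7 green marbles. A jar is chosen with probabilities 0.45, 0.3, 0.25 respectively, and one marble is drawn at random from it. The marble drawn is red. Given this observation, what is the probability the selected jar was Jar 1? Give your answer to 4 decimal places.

Posterior probability ≈ 0.5205

Tabulate prior·likelihood by source: [1] prior 0.45, lik 0.5, product 0.2250; [2] prior 0.3, lik 0.2222, product 0.06667; [3] prior 0.25, lik 0.5625, product 0.1406.
Normalizing constant = 0.43229; the posterior for Jar 1 is its product over the sum, 0.2250/0.43229 = 0.5205.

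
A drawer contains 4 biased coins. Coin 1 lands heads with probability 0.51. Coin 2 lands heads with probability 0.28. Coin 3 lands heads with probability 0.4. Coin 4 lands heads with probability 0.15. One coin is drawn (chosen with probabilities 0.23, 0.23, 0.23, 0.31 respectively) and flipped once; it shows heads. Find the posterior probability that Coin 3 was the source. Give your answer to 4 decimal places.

Posterior probability ≈ 0.2873

Tabulate prior·likelihood by source: [1] prior 0.23, lik 0.51, product 0.1173; [2] prior 0.23, lik 0.28, product 0.06440; [3] prior 0.23, lik 0.4, product 0.09200; [4] prior 0.31, lik 0.15, product 0.04650.
Normalizing constant = 0.32020; the posterior for Coin 3 is its product over the sum, 0.09200/0.32020 = 0.2873.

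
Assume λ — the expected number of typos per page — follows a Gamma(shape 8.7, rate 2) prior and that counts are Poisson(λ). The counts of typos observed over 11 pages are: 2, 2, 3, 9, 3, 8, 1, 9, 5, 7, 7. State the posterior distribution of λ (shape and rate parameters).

The Poisson likelihood adds the total count to the shape and the number of exposure periods to the rate. Here ∑xᵢ = 56 and n = 11, so shape 8.7→64.7 and rate 2→13.

Posterior: Gamma(shape=64.7, rate=13)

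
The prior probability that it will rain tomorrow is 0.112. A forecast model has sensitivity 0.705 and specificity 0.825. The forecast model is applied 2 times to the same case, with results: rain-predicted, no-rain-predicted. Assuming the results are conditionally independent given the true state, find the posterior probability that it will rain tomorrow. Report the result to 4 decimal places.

Posterior P(H) ≈ 0.1538

With H the event that it will rain tomorrow, the joint likelihood of the observed sequence is P(data|H) = 0.705·0.295 = 0.20797 and P(data|¬H) = 0.175·0.825 = 0.14437.
Bayes: P(H|data) = 0.112·0.20797 / (0.112·0.20797 + 0.888·0.14437) = 0.023293/0.15150 = 0.1538.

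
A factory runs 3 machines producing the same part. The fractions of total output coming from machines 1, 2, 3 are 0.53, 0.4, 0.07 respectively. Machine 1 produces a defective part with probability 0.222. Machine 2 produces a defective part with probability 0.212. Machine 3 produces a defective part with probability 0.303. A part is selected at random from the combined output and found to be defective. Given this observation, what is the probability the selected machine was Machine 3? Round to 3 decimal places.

Tabulate prior·likelihood by source: [1] prior 0.53, lik 0.222, product 0.1177; [2] prior 0.4, lik 0.212, product 0.08480; [3] prior 0.07, lik 0.303, product 0.02121.
Normalizing constant = 0.22367; the posterior for Machine 3 is its product over the sum, 0.02121/0.22367 = 0.095.

Posterior probability ≈ 0.095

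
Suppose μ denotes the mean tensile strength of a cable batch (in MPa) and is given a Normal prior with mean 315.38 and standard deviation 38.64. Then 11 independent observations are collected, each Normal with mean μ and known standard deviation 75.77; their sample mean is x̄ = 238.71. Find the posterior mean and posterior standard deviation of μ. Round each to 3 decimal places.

Posterior mean ≈ 258.569; posterior SD ≈ 19.665

With known σ, the Normal prior is conjugate. Weight on the data is w = (n/σ²)/(n/σ² + 1/τ₀²) = 0.00191601/(0.00191601+0.00066977) = 0.74098.
Posterior mean = w·x̄ + (1−w)·μ₀ = 0.74098·238.71 + 0.25902·315.38 = 258.569. Posterior variance = 1/(0.00191601+0.00066977) = 386.730, so SD = 19.665.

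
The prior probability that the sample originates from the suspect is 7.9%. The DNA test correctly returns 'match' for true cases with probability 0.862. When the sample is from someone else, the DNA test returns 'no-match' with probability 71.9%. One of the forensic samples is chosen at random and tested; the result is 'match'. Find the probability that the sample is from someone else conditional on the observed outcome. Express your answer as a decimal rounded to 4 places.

Write H for 'the sample originates from the suspect'. Prior odds H:¬H = 0.079/0.921 = 0.085776. For the 'match' outcome, the likelihood ratio is 0.862/0.281 = 3.0676.
Posterior odds = 0.085776 × 3.0676 = 0.26313, so P(H|E) = 0.26313/(1+0.26313) = 0.2083. Then P(¬H|E) = 1 − 0.2083 = 0.7917.

P(¬H | E) ≈ 0.7917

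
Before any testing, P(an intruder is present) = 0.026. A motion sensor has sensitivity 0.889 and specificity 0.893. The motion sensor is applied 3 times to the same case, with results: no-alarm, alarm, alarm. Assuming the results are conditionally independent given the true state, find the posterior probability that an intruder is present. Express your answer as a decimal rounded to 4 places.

Posterior P(H) ≈ 0.1864

Let H be the event that an intruder is present; start with P(H) = 0.026. P('alarm'|H) = 0.889, P('alarm'|¬H) = 0.107.
Update on result 1 ('no-alarm'): P(H) ← 0.111·0.0260 / (0.111·0.0260 + 0.893·0.9740) = 0.0028860/0.87267 = 0.0033.
Update on result 2 ('alarm'): P(H) ← 0.889·0.0033 / (0.889·0.0033 + 0.107·0.9967) = 0.0029400/0.10959 = 0.0268.
Update on result 3 ('alarm'): P(H) ← 0.889·0.0268 / (0.889·0.0268 + 0.107·0.9732) = 0.023850/0.12798 = 0.1864.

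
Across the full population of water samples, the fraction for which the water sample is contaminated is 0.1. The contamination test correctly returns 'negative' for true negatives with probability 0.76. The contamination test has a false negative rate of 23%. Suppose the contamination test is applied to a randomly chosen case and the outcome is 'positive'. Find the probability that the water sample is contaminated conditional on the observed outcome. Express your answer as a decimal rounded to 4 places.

P(H | E) ≈ 0.2628

Write H for 'the water sample is contaminated'. Prior odds H:¬H = 0.1/0.9 = 0.11111. For the 'positive' outcome, the likelihood ratio is 0.77/0.24 = 3.2083.
Posterior odds = 0.11111 × 3.2083 = 0.35648, so P(H|E) = 0.35648/(1+0.35648) = 0.2628.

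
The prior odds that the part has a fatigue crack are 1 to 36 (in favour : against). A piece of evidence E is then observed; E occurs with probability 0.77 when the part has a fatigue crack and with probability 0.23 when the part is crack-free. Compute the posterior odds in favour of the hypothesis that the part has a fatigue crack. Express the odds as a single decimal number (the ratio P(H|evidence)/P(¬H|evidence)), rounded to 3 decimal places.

Prior odds = 1/36 = 0.027778.
Likelihood ratio for E = 0.77/0.23 = 3.3478.
Posterior odds = prior odds × LR = 0.092995.

Posterior odds ≈ 0.093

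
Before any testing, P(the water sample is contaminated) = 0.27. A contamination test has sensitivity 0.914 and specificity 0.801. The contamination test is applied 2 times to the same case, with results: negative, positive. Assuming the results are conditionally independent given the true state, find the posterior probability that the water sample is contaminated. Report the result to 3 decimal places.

Let H be the event that the water sample is contaminated; start with P(H) = 0.27. P('positive'|H) = 0.914, P('positive'|¬H) = 0.199.
Update on result 1 ('negative'): P(H) ← 0.086·0.2700 / (0.086·0.2700 + 0.801·0.7300) = 0.023220/0.60795 = 0.0382.
Update on result 2 ('positive'): P(H) ← 0.914·0.0382 / (0.914·0.0382 + 0.199·0.9618) = 0.034909/0.22631 = 0.1543.

Posterior P(H) ≈ 0.154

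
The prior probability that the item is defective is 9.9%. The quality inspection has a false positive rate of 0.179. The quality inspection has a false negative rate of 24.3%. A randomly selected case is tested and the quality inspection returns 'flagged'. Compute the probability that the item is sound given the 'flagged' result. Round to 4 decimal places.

Let H be the event that the item is defective. P(H) = 0.099, so P(¬H) = 0.901. With E the 'flagged' result, P(E|H) = 0.757 and P(E|¬H) = 0.179.
P(E) = 0.757·0.099 + 0.179·0.901 = 0.074943 + 0.16128 = 0.23622.
By Bayes' theorem, P(H|E) = 0.074943 / 0.23622 = 0.3173. Hence P(¬H|E) = 1 − 0.3173 = 0.6827.

P(¬H | E) ≈ 0.6827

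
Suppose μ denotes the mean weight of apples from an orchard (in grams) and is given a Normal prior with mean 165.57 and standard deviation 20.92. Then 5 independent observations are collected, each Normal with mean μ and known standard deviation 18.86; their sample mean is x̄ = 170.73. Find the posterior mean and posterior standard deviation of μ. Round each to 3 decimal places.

With known σ, the Normal prior is conjugate. Weight on the data is w = (n/σ²)/(n/σ² + 1/τ₀²) = 0.0140568/(0.0140568+0.00228495) = 0.86018.
Posterior mean = w·x̄ + (1−w)·μ₀ = 0.86018·170.73 + 0.13982·165.57 = 170.009. Posterior variance = 1/(0.0140568+0.00228495) = 61.1929, so SD = 7.823.

Posterior mean ≈ 170.009; posterior SD ≈ 7.823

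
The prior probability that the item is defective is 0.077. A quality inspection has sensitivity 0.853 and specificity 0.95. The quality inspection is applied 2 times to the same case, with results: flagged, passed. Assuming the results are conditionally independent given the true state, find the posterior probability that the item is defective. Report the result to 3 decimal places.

Posterior P(H) ≈ 0.180

Let H be the event that the item is defective; start with P(H) = 0.077. P('flagged'|H) = 0.853, P('flagged'|¬H) = 0.05.
Update on result 1 ('flagged'): P(H) ← 0.853·0.0770 / (0.853·0.0770 + 0.05·0.9230) = 0.065681/0.11183 = 0.5873.
Update on result 2 ('passed'): P(H) ← 0.147·0.5873 / (0.147·0.5873 + 0.95·0.4127) = 0.086337/0.47838 = 0.1805.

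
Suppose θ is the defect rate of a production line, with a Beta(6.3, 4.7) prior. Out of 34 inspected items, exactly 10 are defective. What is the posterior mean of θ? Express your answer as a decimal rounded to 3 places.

Posterior mean ≈ 0.362

Observing 10 successes and 24 failures updates Beta(6.3, 4.7) by adding the success and failure counts to the two shape parameters: α = 6.3+10 = 16.3, β = 4.7+24 = 28.7.
Posterior mean = α/(α+β) = 16.3/45 = 0.362.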